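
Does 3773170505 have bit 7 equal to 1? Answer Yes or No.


0b11100000111001100000001101001001, bit 7 = 0. No

No


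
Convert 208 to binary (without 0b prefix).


208 = 11010000 in binary

11010000


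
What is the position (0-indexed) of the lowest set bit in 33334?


0b1000001000110110. Lowest set bit at position 1

1


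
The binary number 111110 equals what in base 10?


111110 in decimal = 62

62


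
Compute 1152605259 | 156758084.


0b1000100101100110101110001001011 | 0b1001010101111111000001000100 = 0b1001101111101111111110001001111 = 1308097615

1308097615


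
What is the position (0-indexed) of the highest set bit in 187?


0b10111011. Highest set bit at position 7

7


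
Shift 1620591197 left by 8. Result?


0b1100000100110000100001001011101 << 8 = 0b110000010011000010000100101110100000000 = 414871346432

414871346432


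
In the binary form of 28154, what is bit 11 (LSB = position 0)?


0b110110111111010, position 11 = 1

1


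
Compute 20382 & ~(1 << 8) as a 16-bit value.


20382 & ~(1 << 8) = 20126

20126


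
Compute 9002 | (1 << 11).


9002 | (1 << 11) = 9002 | 2048 = 11050

11050


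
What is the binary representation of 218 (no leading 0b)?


218 = 11011010 in binary

11011010


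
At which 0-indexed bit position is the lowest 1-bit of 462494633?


0b11011100100010001101110101001. Lowest set bit at position 0

0


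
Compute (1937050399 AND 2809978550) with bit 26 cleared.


Step 1: 1937050399 & 2809978550 = 594807318
Step 2: 594807318 & ~(1 << 26) = 594807318

594807318


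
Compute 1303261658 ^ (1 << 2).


1303261658 ^ (1 << 2) = 1303261658 ^ 4 = 1303261662

1303261662


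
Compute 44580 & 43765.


0b1010111000100100 & 0b1010101011110101 = 0b1010101000100100 = 43556

43556


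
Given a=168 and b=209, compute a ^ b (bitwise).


168 ^ 209 = 121

121


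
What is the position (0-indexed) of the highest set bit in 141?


0b10001101. Highest set bit at position 7

7


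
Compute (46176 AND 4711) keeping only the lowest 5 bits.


Step 1: 46176 & 4711 = 4192
Step 2: 4192 & 31 = 0

0


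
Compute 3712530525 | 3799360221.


0b11011101010010001011100001011101 | 0b11100010011101011010001011011101 = 0b11111111011111011011101011011101 = 4286429917

4286429917


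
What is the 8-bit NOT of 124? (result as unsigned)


~0b1111100 = 0b10000011 = 131 (8-bit unsigned)

131


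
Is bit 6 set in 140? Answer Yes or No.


0b10001100, bit 6 = 0. No

No


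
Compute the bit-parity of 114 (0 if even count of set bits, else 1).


0b1110010 has 4 ones => parity 0

0


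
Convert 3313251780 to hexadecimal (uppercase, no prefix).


3313251780 = C57C35C4 hex

C57C35C4


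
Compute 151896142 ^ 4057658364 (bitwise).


0b1001000011011100000001001110 ^ 0b11110001110110101111001111111100 = 0b11111000110101110011001110110010 = 4174853042

4174853042


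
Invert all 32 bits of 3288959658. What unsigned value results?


3288959658 ^ 4294967295 = 1006007637

1006007637


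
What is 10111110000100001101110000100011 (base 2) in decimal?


10111110000100001101110000100011 in decimal = 3188775971

3188775971


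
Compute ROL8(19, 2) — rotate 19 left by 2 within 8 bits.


Rotate 0b10011 left by 2 (8-bit) = 0b1001100 = 76

76


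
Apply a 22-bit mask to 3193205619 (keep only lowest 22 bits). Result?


3193205619 & 4194303 = 1340275

1340275


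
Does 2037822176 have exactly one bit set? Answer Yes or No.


0b1111001011101101011001011100000. Multiple bits set => No

No


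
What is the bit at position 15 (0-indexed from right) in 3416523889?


0b11001011101001000000010001110001, position 15 = 0

0


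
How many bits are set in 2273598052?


0b10000111100001000101101001100100 has 13 set bits

13


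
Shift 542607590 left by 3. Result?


0b100000010101111000100011100110 << 3 = 0b100000010101111000100011100110000 = 4340860720

4340860720


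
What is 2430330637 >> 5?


0b10010000110110111110011100001101 >> 5 = 0b100100001101101111100111000 = 75947832

75947832


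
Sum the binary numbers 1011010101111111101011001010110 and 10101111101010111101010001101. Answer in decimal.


1011010101111111101011001010110 + 10101111101010111101010001101 = 1110000101101010101000011100011 = 1890930915

1890930915


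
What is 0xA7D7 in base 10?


A7D7 hex = 42967 decimal

42967


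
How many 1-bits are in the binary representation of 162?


0b10100010 has 3 set bits

3


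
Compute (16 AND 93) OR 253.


Step 1: 16 & 93 = 16
Step 2: 16 | 253 = 253

253


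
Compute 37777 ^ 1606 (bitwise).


0b1001001110010001 ^ 0b11001000110 = 0b1001010111010111 = 38359

38359


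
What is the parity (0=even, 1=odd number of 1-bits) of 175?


0b10101111 has 6 ones => parity 0

0


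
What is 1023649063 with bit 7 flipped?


1023649063 ^ (1 << 7) = 1023649063 ^ 128 = 1023649191

1023649191


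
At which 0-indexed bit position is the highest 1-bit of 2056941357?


0b1111010100110100110111100101101. Highest set bit at position 30

30


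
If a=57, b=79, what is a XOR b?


57 ^ 79 = 118

118


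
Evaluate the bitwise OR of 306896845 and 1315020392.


0b10010010010101101111111001101 | 0b1001110011000011001111001101000 = 0b1011110011010111101111111101101 = 1584127981

1584127981


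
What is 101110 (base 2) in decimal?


101110 in decimal = 46

46


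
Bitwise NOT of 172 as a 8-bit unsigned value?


~0b10101100 = 0b1010011 = 83 (8-bit unsigned)

83


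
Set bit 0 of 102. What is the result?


102 | (1 << 0) = 102 | 1 = 103

103


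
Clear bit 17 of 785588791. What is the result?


785588791 & ~(1 << 17) = 785457719

785457719


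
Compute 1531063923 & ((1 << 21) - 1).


1531063923 & 2097151 = 142963

142963


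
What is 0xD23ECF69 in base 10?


D23ECF69 hex = 3527331689 decimal

3527331689


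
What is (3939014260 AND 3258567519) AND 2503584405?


Step 1: 3939014260 & 3258567519 = 3255337556
Step 2: 3255337556 & 2503584405 = 2148041236

2148041236


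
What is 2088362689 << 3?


0b1111100011110011110001011000001 << 3 = 0b1111100011110011110001011000001000 = 16706901512

16706901512


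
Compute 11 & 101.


0b1011 & 0b1100101 = 0b1 = 1

1


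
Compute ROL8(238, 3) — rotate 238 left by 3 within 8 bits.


Rotate 0b11101110 left by 3 (8-bit) = 0b1110111 = 119

119


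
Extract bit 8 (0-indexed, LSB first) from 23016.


0b101100111101000, position 8 = 1

1


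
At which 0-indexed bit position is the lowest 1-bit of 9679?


0b10010111001111. Lowest set bit at position 0

0


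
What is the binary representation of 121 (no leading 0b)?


121 = 1111001 in binary

1111001


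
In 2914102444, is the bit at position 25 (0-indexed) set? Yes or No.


0b10101101101100011010110010101100, bit 25 = 0. No

No


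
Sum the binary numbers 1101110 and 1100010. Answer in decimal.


1101110 + 1100010 = 11010000 = 208

208


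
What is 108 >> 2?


0b1101100 >> 2 = 0b11011 = 27

27


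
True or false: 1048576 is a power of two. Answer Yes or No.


0b100000000000000000000. Only one bit set => Yes

Yes


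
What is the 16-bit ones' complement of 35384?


35384 ^ 65535 = 30151

30151


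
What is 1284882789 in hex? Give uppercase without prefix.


1284882789 = 4C95C165 hex

4C95C165


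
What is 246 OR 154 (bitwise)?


0b11110110 | 0b10011010 = 0b11111110 = 254

254


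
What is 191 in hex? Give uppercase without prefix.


191 = BF hex

BF


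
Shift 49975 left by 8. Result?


0b1100001100110111 << 8 = 0b110000110011011100000000 = 12793600

12793600


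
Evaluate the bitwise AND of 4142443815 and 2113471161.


0b11110110111010001010110100100111 & 0b1111101111110010000001010111001 = 0b1110100111010000000000000100001 = 1961361441

1961361441


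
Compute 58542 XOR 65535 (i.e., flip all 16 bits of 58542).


58542 ^ 65535 = 6993

6993


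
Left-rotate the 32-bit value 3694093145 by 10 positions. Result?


Rotate 0b11011100001011110110001101011001 left by 10 (32-bit) = 0b10111101100011010110011101110000 = 3180160880

3180160880


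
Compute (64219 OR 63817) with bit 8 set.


Step 1: 64219 | 63817 = 64475
Step 2: 64475 | (1 << 8) = 64475 | 256 = 64475

64475


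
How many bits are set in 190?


0b10111110 has 6 set bits

6


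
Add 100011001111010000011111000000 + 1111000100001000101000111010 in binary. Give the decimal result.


100011001111010000011111000000 + 1111000100001000101000111010 = 110010010011011001000111111010 = 843944442

843944442


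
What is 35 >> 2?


0b100011 >> 2 = 0b1000 = 8

8


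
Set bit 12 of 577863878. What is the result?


577863878 | (1 << 12) = 577863878 | 4096 = 577867974

577867974


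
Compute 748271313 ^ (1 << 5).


748271313 ^ (1 << 5) = 748271313 ^ 32 = 748271345

748271345


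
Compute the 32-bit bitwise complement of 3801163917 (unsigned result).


~0b11100010100100010010100010001101 = 0b11101011011101101011101110010 = 493803378 (32-bit unsigned)

493803378


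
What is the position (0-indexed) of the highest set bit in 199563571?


0b1011111001010001100100110011. Highest set bit at position 27

27


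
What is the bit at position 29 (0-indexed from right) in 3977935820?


0b11101101000110100111101111001100, position 29 = 1

1


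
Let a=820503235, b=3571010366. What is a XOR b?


820503235 ^ 3571010366 = 3829311997

3829311997


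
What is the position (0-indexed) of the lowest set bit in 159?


0b10011111. Lowest set bit at position 0

0


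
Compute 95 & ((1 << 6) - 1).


95 & 63 = 31

31


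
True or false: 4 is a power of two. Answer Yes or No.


0b100. Only one bit set => Yes

Yes


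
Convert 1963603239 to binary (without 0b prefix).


1963603239 = 1110101000010100011010100100111 in binary

1110101000010100011010100100111


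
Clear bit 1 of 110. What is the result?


110 & ~(1 << 1) = 108

108


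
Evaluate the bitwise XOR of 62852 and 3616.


0b1111010110000100 ^ 0b111000100000 = 0b1111101110100100 = 64420

64420


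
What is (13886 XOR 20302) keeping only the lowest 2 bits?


Step 1: 13886 ^ 20302 = 31088
Step 2: 31088 & 3 = 0

0


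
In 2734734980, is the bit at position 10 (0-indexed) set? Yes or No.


0b10100011000000001011111010000100, bit 10 = 1. Yes

Yes


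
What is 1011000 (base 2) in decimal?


1011000 in decimal = 88

88


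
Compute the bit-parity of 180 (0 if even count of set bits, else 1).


0b10110100 has 4 ones => parity 0

0


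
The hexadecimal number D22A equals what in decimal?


D22A hex = 53802 decimal

53802


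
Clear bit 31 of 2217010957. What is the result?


2217010957 & ~(1 << 31) = 69527309

69527309


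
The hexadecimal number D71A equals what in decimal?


D71A hex = 55066 decimal

55066


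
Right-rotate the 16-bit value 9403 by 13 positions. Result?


Rotate 0b10010010111011 right by 13 (16-bit) = 0b10010111011001 = 9689

9689


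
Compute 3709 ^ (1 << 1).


3709 ^ (1 << 1) = 3709 ^ 2 = 3711

3711


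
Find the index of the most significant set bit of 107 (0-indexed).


0b1101011. Highest set bit at position 6

6


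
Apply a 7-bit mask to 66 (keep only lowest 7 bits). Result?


66 & 127 = 66

66


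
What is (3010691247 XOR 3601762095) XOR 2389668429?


Step 1: 3010691247 ^ 3601762095 = 1708984192
Step 2: 1708984192 ^ 2389668429 = 3954341325

3954341325


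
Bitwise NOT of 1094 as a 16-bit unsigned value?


~0b10001000110 = 0b1111101110111001 = 64441 (16-bit unsigned)

64441


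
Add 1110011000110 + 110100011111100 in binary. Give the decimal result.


1110011000110 + 110100011111100 = 1000010111000010 = 34242

34242


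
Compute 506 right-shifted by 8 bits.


0b111111010 >> 8 = 0b1 = 1

1


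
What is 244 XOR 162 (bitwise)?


0b11110100 ^ 0b10100010 = 0b1010110 = 86

86


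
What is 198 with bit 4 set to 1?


198 | (1 << 4) = 198 | 16 = 214

214


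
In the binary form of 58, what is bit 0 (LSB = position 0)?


0b111010, position 0 = 0

0


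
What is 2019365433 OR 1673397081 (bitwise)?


0b1111000010111010001001000111001 | 0b1100011101111100000001101011001 = 0b1111011111111110001001101111001 = 2080314233

2080314233


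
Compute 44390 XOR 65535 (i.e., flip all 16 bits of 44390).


44390 ^ 65535 = 21145

21145


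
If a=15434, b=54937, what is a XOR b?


15434 ^ 54937 = 60115

60115


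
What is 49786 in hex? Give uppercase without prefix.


49786 = C27A hex

C27A


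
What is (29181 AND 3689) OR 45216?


Step 1: 29181 & 3689 = 105
Step 2: 105 | 45216 = 45289

45289


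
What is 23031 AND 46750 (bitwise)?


0b101100111110111 & 0b1011011010011110 = 0b1000010010110 = 4246

4246


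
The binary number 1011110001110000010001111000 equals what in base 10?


1011110001110000010001111000 in decimal = 197592184

197592184


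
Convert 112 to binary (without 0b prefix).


112 = 1110000 in binary

1110000


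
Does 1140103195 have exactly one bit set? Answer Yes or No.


0b1000011111101001001100000011011. Multiple bits set => No

No


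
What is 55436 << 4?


0b1101100010001100 << 4 = 0b11011000100011000000 = 886976

886976


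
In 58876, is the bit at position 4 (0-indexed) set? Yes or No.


0b1110010111111100, bit 4 = 1. Yes

Yes


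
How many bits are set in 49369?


0b1100000011011001 has 7 set bits

7


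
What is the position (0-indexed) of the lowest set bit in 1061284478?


0b111111010000011110101001111110. Lowest set bit at position 1

1


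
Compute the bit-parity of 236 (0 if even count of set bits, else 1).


0b11101100 has 5 ones => parity 1

1


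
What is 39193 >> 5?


0b1001100100011001 >> 5 = 0b10011001000 = 1224

1224


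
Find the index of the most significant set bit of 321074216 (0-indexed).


0b10011001000110011010000101000. Highest set bit at position 28

28


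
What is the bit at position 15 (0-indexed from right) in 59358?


0b1110011111011110, position 15 = 1

1


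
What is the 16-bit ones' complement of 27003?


27003 ^ 65535 = 38532

38532


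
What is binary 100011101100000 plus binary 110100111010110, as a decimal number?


100011101100000 + 110100111010110 = 1011000100110110 = 45366

45366


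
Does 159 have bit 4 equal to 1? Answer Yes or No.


0b10011111, bit 4 = 1. Yes

Yes


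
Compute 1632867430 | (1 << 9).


1632867430 | (1 << 9) = 1632867430 | 512 = 1632867942

1632867942


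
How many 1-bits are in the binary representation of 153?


0b10011001 has 4 set bits

4


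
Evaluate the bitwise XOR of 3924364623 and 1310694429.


0b11101001111010010000110101001111 ^ 0b1001110000111111001110000011101 = 0b10100111111101101001000101010010 = 2817954130

2817954130


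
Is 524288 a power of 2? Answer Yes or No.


0b10000000000000000000. Only one bit set => Yes

Yes


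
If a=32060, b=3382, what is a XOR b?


32060 ^ 3382 = 28682

28682


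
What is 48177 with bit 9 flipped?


48177 ^ (1 << 9) = 48177 ^ 512 = 48689

48689


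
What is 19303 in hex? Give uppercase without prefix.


19303 = 4B67 hex

4B67


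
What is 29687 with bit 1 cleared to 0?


29687 & ~(1 << 1) = 29685

29685


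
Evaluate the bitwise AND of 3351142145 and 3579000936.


0b11000111101111100101111100000001 & 0b11010101010100110011100001101000 = 0b11000101000100100001100000000000 = 3306297344

3306297344


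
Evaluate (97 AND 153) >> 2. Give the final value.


Step 1: 97 & 153 = 1
Step 2: 1 >> 2 = 0

0


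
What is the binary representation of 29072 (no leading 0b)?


29072 = 111000110010000 in binary

111000110010000


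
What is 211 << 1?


0b11010011 << 1 = 0b110100110 = 422

422


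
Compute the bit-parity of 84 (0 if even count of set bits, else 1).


0b1010100 has 3 ones => parity 1

1


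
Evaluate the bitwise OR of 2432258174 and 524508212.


0b10010000111110010101000001111110 | 0b11111010000110101110000110100 = 0b10011111111110110101110001111110 = 2684050558

2684050558


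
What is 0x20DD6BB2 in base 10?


20DD6BB2 hex = 551381938 decimal

551381938


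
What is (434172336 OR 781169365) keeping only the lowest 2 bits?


Step 1: 434172336 | 781169365 = 1072690165
Step 2: 1072690165 & 3 = 1

1


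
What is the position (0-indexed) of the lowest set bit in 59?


0b111011. Lowest set bit at position 0

0


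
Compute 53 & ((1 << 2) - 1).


53 & 3 = 1

1


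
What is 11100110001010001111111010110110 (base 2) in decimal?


11100110001010001111111010110110 in decimal = 3861446326

3861446326


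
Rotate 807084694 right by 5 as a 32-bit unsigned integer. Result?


Rotate 0b110000000110110010001010010110 right by 5 (32-bit) = 0b10110001100000001101100100010100 = 2978011412

2978011412


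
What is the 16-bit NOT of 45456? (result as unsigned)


~0b1011000110010000 = 0b100111001101111 = 20079 (16-bit unsigned)

20079


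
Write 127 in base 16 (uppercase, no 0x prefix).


127 = 7F hex

7F


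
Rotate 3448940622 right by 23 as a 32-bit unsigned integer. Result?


Rotate 0b11001101100100101010100001001110 right by 23 (32-bit) = 0b100101010100001001110110011011 = 626040219

626040219


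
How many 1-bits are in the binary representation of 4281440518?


0b11111111001100011001100100000110 has 17 set bits

17


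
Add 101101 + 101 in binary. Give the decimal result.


101101 + 101 = 110010 = 50

50


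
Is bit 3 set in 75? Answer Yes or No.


0b1001011, bit 3 = 1. Yes

Yes


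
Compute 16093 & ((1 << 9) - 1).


16093 & 511 = 221

221


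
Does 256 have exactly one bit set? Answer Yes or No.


0b100000000. Only one bit set => Yes

Yes


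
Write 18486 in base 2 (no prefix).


18486 = 100100000110110 in binary

100100000110110


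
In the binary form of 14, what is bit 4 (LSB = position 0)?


0b1110, position 4 = 0

0


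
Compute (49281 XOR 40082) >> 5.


Step 1: 49281 ^ 40082 = 23571
Step 2: 23571 >> 5 = 736

736


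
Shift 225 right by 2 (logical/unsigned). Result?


0b11100001 >> 2 = 0b111000 = 56

56


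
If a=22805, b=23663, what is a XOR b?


22805 ^ 23663 = 1402

1402


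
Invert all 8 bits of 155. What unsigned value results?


155 ^ 255 = 100

100


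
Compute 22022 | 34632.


0b101011000000110 | 0b1000011101001000 = 0b1101011101001110 = 55118

55118


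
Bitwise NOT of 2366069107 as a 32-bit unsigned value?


~0b10001101000001110101100101110011 = 0b1110010111110001010011010001100 = 1928898188 (32-bit unsigned)

1928898188


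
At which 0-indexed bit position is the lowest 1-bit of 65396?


0b1111111101110100. Lowest set bit at position 2

2


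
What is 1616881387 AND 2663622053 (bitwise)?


0b1100000010111111010011011101011 & 0b10011110110000111010010110100101 = 0b10000111010010010100001 = 4433057

4433057


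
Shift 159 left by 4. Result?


0b10011111 << 4 = 0b100111110000 = 2544

2544


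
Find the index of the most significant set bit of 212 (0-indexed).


0b11010100. Highest set bit at position 7

7


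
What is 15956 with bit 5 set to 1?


15956 | (1 << 5) = 15956 | 32 = 15988

15988


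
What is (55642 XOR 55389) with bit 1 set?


Step 1: 55642 ^ 55389 = 263
Step 2: 263 | (1 << 1) = 263 | 2 = 263

263


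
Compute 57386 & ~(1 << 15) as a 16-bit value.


57386 & ~(1 << 15) = 24618

24618


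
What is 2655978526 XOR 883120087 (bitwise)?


0b10011110010011110000010000011110 ^ 0b110100101000110101011111010111 = 0b10101010111011000101001111001001 = 2867614665

2867614665


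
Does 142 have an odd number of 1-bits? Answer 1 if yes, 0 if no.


0b10001110 has 4 ones => parity 0

0


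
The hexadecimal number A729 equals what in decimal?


A729 hex = 42793 decimal

42793


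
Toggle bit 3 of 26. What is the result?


26 ^ (1 << 3) = 26 ^ 8 = 18

18


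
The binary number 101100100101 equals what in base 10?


101100100101 in decimal = 2853

2853


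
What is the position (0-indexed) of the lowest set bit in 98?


0b1100010. Lowest set bit at position 1

1


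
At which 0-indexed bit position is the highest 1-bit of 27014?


0b110100110000110. Highest set bit at position 14

14


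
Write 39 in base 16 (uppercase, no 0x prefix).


39 = 27 hex

27


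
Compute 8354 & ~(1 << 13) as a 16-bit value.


8354 & ~(1 << 13) = 162

162


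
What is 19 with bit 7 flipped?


19 ^ (1 << 7) = 19 ^ 128 = 147

147


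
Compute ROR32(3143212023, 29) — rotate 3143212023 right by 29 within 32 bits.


Rotate 0b10111011010110011001101111110111 right by 29 (32-bit) = 0b11011010110011001101111110111101 = 3670859709

3670859709


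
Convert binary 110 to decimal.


110 in decimal = 6

6


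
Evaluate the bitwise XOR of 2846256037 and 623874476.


0b10101001101001100110101110100101 ^ 0b100101001011111001000110101100 = 0b10001100100010011111101000001001 = 2357852681

2357852681


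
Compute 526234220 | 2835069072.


0b11111010111011011001001101100 | 0b10101000111110111011100010010000 = 0b10111111111111111011101011111100 = 3221207804

3221207804


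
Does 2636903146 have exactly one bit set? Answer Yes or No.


0b10011101001010111111001011101010. Multiple bits set => No

No


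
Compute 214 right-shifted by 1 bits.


0b11010110 >> 1 = 0b1101011 = 107

107


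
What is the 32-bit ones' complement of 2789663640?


2789663640 ^ 4294967295 = 1505303655

1505303655


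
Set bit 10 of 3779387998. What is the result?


3779387998 | (1 << 10) = 3779387998 | 1024 = 3779389022

3779389022


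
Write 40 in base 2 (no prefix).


40 = 101000 in binary

101000


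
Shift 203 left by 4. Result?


0b11001011 << 4 = 0b110010110000 = 3248

3248


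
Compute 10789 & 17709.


0b10101000100101 & 0b100010100101101 = 0b100101 = 37

37


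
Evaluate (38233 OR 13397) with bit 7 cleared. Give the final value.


Step 1: 38233 | 13397 = 46429
Step 2: 46429 & ~(1 << 7) = 46429

46429


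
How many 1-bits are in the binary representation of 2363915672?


0b10001100111001100111110110011000 has 17 set bits

17


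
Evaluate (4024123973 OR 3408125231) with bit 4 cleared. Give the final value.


Step 1: 4024123973 | 3408125231 = 4026261359
Step 2: 4026261359 & ~(1 << 4) = 4026261359

4026261359


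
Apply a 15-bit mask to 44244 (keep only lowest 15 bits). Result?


44244 & 32767 = 11476

11476


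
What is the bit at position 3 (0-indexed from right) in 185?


0b10111001, position 3 = 1

1


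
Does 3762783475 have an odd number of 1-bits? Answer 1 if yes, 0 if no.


0b11100000010001111000010011110011 has 15 ones => parity 1

1


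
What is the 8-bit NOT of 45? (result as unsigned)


~0b101101 = 0b11010010 = 210 (8-bit unsigned)

210


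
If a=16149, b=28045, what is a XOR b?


16149 ^ 28045 = 21144

21144


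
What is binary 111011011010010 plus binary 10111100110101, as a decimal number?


111011011010010 + 10111100110101 = 1010011000000111 = 42503

42503


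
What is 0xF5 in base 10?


F5 hex = 245 decimal

245


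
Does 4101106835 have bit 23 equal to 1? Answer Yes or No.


0b11110100011100011110110010010011, bit 23 = 0. No

No


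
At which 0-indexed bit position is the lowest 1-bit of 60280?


0b1110101101111000. Lowest set bit at position 3

3


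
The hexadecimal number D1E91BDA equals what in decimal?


D1E91BDA hex = 3521715162 decimal

3521715162


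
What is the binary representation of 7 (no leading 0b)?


7 = 111 in binary

111


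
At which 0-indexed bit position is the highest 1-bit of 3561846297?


0b11010100010011010111011000011001. Highest set bit at position 31

31


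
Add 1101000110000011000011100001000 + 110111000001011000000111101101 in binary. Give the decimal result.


1101000110000011000011100001000 + 110111000001011000000111101101 = 10011111110001110000100011110101 = 2680621301

2680621301


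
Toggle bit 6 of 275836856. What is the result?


275836856 ^ (1 << 6) = 275836856 ^ 64 = 275836920

275836920


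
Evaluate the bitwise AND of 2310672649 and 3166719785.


0b10001001101110100001000100001001 & 0b10111100110000000100111100101001 = 0b10001000100000000000000100001001 = 2290090249

2290090249


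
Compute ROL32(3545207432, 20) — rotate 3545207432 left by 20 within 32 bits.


Rotate 0b11010011010011111001001010001000 left by 20 (32-bit) = 0b101000100011010011010011111001 = 680342777

680342777


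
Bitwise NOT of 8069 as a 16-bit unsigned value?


~0b1111110000101 = 0b1110000001111010 = 57466 (16-bit unsigned)

57466


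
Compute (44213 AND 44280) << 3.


Step 1: 44213 & 44280 = 44208
Step 2: 44208 << 3 = 353664

353664


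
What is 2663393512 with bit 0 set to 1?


2663393512 | (1 << 0) = 2663393512 | 1 = 2663393513

2663393513


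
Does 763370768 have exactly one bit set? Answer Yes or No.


0b101101100000000001110100010000. Multiple bits set => No

No


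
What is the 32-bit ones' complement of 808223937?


808223937 ^ 4294967295 = 3486743358

3486743358


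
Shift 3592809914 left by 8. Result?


0b11010110001001011110110110111010 << 8 = 0b1101011000100101111011011011101000000000 = 919759337984

919759337984


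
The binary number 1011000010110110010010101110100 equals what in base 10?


1011000010110110010010101110100 in decimal = 1482368372

1482368372


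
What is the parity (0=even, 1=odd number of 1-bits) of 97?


0b1100001 has 3 ones => parity 1

1


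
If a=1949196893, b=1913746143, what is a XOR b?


1949196893 ^ 1913746143 = 104796290

104796290


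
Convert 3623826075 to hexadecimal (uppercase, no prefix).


3623826075 = D7FF329B hex

D7FF329B


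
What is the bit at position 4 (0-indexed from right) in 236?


0b11101100, position 4 = 0

0


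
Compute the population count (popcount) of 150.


0b10010110 has 4 set bits

4


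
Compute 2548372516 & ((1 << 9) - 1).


2548372516 & 511 = 36

36


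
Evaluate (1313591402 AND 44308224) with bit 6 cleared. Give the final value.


Step 1: 1313591402 & 44308224 = 33558528
Step 2: 33558528 & ~(1 << 6) = 33558528

33558528


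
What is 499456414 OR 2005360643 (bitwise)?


0b11101110001010001100110011110 | 0b1110111100001110110000000000011 = 0b1111111110001110111100110011111 = 2143779231

2143779231


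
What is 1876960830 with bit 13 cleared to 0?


1876960830 & ~(1 << 13) = 1876952638

1876952638


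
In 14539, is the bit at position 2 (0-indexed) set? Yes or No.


0b11100011001011, bit 2 = 0. No

No


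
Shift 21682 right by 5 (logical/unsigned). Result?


0b101010010110010 >> 5 = 0b1010100101 = 677

677


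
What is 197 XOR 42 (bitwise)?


0b11000101 ^ 0b101010 = 0b11101111 = 239

239


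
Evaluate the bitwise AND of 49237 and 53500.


0b1100000001010101 & 0b1101000011111100 = 0b1100000001010100 = 49236

49236


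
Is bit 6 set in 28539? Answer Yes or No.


0b110111101111011, bit 6 = 1. Yes

Yes


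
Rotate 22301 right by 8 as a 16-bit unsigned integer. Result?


Rotate 0b101011100011101 right by 8 (16-bit) = 0b1110101010111 = 7511

7511


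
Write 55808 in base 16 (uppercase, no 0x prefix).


55808 = DA00 hex

DA00


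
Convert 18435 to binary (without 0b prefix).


18435 = 100100000000011 in binary

100100000000011


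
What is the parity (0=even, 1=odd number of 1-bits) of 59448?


0b1110100000111000 has 7 ones => parity 1

1


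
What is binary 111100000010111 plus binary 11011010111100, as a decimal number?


111100000010111 + 11011010111100 = 1010111011010011 = 44755

44755


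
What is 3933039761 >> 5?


0b11101010011011010110110010010001 >> 5 = 0b111010100110110101101100100 = 122907492

122907492


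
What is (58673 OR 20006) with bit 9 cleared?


Step 1: 58673 | 20006 = 61239
Step 2: 61239 & ~(1 << 9) = 60727

60727


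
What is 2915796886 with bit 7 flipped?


2915796886 ^ (1 << 7) = 2915796886 ^ 128 = 2915796758

2915796758


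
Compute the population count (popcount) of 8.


0b1000 has 1 set bits

1


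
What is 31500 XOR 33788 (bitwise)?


0b111101100001100 ^ 0b1000001111111100 = 0b1111100011110000 = 63728

63728


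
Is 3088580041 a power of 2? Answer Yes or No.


0b10111000000101111111110111001001. Multiple bits set => No

No


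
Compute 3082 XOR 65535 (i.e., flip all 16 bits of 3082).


3082 ^ 65535 = 62453

62453


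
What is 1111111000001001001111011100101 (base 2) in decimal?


1111111000001001001111011100101 in decimal = 2131009253

2131009253


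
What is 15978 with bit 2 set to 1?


15978 | (1 << 2) = 15978 | 4 = 15982

15982


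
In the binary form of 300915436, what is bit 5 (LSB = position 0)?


0b10001111011111001101011101100, position 5 = 1

1


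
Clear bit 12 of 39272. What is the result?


39272 & ~(1 << 12) = 35176

35176


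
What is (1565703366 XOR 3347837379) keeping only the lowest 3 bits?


Step 1: 1565703366 ^ 3347837379 = 2597932293
Step 2: 2597932293 & 7 = 5

5


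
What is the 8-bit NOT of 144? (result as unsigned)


~0b10010000 = 0b1101111 = 111 (8-bit unsigned)

111


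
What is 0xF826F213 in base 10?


F826F213 hex = 4163301907 decimal

4163301907


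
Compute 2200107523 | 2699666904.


0b10000011001000101111101000000011 | 0b10100000111010011010010111011000 = 0b10100011111010111111111111011011 = 2750152667

2750152667


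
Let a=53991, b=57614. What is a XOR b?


53991 ^ 57614 = 13289

13289


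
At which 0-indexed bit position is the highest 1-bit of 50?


0b110010. Highest set bit at position 5

5


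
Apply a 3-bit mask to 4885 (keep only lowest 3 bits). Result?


4885 & 7 = 5

5


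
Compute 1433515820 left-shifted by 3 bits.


0b1010101011100011011011100101100 << 3 = 0b1010101011100011011011100101100000 = 11468126560

11468126560


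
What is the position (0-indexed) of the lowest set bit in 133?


0b10000101. Lowest set bit at position 0

0


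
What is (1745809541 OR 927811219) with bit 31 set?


Step 1: 1745809541 | 927811219 = 2135946903
Step 2: 2135946903 | (1 << 31) = 2135946903 | 2147483648 = 4283430551

4283430551


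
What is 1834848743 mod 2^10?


1834848743 & 1023 = 487

487


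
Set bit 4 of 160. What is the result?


160 | (1 << 4) = 160 | 16 = 176

176


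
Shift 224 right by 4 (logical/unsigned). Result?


0b11100000 >> 4 = 0b1110 = 14

14


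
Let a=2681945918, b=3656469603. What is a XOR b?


2681945918 ^ 3656469603 = 1177187165

1177187165


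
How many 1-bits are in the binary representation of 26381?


0b110011100001101 has 8 set bits

8


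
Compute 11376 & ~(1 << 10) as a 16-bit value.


11376 & ~(1 << 10) = 10352

10352


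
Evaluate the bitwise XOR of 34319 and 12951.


0b1000011000001111 ^ 0b11001010010111 = 0b1011010010011000 = 46232

46232


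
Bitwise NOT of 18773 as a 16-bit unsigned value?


~0b100100101010101 = 0b1011011010101010 = 46762 (16-bit unsigned)

46762


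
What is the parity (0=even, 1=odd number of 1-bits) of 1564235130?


0b1011101001111000101010101111010 has 18 ones => parity 0

0


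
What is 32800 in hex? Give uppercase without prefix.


32800 = 8020 hex

8020


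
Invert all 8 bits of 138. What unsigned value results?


138 ^ 255 = 117

117


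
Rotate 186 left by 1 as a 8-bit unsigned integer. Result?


Rotate 0b10111010 left by 1 (8-bit) = 0b1110101 = 117

117


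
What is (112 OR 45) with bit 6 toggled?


Step 1: 112 | 45 = 125
Step 2: 125 ^ (1 << 6) = 125 ^ 64 = 61

61


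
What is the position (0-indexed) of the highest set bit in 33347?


0b1000001001000011. Highest set bit at position 15

15


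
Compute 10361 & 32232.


0b10100001111001 & 0b111110111101000 = 0b10100001101000 = 10344

10344


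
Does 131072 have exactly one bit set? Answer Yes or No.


0b100000000000000000. Only one bit set => Yes

Yes


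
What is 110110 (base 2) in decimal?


110110 in decimal = 54

54


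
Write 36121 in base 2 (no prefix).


36121 = 1000110100011001 in binary

1000110100011001


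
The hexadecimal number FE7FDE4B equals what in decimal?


FE7FDE4B hex = 4269792843 decimal

4269792843


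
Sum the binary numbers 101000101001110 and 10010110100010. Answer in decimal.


101000101001110 + 10010110100010 = 111011011110000 = 30448

30448


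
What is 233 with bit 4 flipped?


233 ^ (1 << 4) = 233 ^ 16 = 249

249


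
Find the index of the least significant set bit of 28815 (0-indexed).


0b111000010001111. Lowest set bit at position 0

0


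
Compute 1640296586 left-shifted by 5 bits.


0b1100001110001001111000010001010 << 5 = 0b110000111000100111100001000101000000 = 52489490752

52489490752


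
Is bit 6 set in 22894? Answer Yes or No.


0b101100101101110, bit 6 = 1. Yes

Yes


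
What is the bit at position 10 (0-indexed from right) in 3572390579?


0b11010100111011100101101010110011, position 10 = 0

0


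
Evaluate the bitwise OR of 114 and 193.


0b1110010 | 0b11000001 = 0b11110011 = 243

243


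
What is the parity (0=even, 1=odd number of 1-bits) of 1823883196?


0b1101100101101100011111110111100 has 20 ones => parity 0

0


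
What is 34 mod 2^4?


34 & 15 = 2

2


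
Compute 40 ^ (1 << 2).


40 ^ (1 << 2) = 40 ^ 4 = 44

44


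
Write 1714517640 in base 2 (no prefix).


1714517640 = 1100110001100010111011010001000 in binary

1100110001100010111011010001000


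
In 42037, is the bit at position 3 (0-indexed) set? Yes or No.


0b1010010000110101, bit 3 = 0. No

No


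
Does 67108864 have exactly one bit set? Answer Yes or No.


0b100000000000000000000000000. Only one bit set => Yes

Yes


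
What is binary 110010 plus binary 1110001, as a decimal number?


110010 + 1110001 = 10100011 = 163

163


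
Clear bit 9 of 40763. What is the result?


40763 & ~(1 << 9) = 40251

40251


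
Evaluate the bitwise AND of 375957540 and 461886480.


0b10110011010001010100000100100 & 0b11011100001111101010000010000 = 0b10010000000001000000000000000 = 302022656

302022656


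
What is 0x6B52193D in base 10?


6B52193D hex = 1800542525 decimal

1800542525


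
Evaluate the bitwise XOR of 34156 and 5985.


0b1000010101101100 ^ 0b1011101100001 = 0b1001001000001101 = 37389

37389


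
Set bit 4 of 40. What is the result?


40 | (1 << 4) = 40 | 16 = 56

56


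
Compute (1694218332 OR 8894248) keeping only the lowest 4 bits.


Step 1: 1694218332 | 8894248 = 1694482300
Step 2: 1694482300 & 15 = 12

12


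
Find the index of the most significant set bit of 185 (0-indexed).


0b10111001. Highest set bit at position 7

7


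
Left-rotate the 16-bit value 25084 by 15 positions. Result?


Rotate 0b110000111111100 left by 15 (16-bit) = 0b11000011111110 = 12542

12542


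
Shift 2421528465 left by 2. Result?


0b10010000010101011001011110010001 << 2 = 0b1001000001010101100101111001000100 = 9686113860

9686113860


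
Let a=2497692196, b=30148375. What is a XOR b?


2497692196 ^ 30148375 = 2501100851

2501100851


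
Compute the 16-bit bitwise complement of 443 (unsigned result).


~0b110111011 = 0b1111111001000100 = 65092 (16-bit unsigned)

65092


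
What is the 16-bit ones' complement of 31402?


31402 ^ 65535 = 34133

34133


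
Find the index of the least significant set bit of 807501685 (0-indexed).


0b110000001000010111111101110101. Lowest set bit at position 0

0


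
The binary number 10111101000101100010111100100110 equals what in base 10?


10111101000101100010111100100110 in decimal = 3172347686

3172347686


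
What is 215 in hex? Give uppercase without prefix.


215 = D7 hex

D7


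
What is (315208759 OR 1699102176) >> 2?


Step 1: 315208759 | 1699102176 = 2010103287
Step 2: 2010103287 >> 2 = 502525821

502525821


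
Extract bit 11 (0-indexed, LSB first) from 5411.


0b1010100100011, position 11 = 0

0


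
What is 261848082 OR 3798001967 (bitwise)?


0b1111100110110111110000010010 | 0b11100010011000001110100100101111 = 0b11101111111110111111110100111111 = 4026268991

4026268991


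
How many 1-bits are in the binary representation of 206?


0b11001110 has 5 set bits

5


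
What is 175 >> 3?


0b10101111 >> 3 = 0b10101 = 21

21


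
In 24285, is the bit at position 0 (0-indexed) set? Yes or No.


0b101111011011101, bit 0 = 1. Yes

Yes


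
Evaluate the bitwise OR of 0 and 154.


0b0 | 0b10011010 = 0b10011010 = 154

154


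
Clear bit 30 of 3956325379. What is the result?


3956325379 & ~(1 << 30) = 2882583555

2882583555


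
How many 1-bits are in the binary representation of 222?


0b11011110 has 6 set bits

6


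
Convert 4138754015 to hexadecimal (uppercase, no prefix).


4138754015 = F6B05FDF hex

F6B05FDF


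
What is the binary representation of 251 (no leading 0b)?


251 = 11111011 in binary

11111011


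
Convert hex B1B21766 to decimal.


B1B21766 hex = 2981238630 decimal

2981238630


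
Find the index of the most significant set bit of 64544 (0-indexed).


0b1111110000100000. Highest set bit at position 15

15


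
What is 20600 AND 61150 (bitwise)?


0b101000001111000 & 0b1110111011011110 = 0b100000001011000 = 16472

16472


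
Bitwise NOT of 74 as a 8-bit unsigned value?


~0b1001010 = 0b10110101 = 181 (8-bit unsigned)

181


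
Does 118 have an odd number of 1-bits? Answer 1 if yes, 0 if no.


0b1110110 has 5 ones => parity 1

1


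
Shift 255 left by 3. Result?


0b11111111 << 3 = 0b11111111000 = 2040

2040


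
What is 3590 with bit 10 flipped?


3590 ^ (1 << 10) = 3590 ^ 1024 = 2566

2566


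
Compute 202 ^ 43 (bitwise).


0b11001010 ^ 0b101011 = 0b11100001 = 225

225


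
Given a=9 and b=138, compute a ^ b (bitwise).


9 ^ 138 = 131

131


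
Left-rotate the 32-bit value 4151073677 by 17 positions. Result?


Rotate 0b11110111011011000101101110001101 left by 17 (32-bit) = 0b10110111000110111110111011011000 = 3072061144

3072061144


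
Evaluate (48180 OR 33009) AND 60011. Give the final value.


Step 1: 48180 | 33009 = 48373
Step 2: 48373 & 60011 = 43105

43105


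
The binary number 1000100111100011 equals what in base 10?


1000100111100011 in decimal = 35299

35299


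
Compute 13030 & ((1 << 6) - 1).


13030 & 63 = 38

38


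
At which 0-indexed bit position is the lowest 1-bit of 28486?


0b110111101000110. Lowest set bit at position 1

1
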